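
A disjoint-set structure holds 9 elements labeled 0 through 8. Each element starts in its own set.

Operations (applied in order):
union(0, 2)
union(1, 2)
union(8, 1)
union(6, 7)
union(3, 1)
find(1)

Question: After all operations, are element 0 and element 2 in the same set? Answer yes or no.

Step 1: union(0, 2) -> merged; set of 0 now {0, 2}
Step 2: union(1, 2) -> merged; set of 1 now {0, 1, 2}
Step 3: union(8, 1) -> merged; set of 8 now {0, 1, 2, 8}
Step 4: union(6, 7) -> merged; set of 6 now {6, 7}
Step 5: union(3, 1) -> merged; set of 3 now {0, 1, 2, 3, 8}
Step 6: find(1) -> no change; set of 1 is {0, 1, 2, 3, 8}
Set of 0: {0, 1, 2, 3, 8}; 2 is a member.

Answer: yes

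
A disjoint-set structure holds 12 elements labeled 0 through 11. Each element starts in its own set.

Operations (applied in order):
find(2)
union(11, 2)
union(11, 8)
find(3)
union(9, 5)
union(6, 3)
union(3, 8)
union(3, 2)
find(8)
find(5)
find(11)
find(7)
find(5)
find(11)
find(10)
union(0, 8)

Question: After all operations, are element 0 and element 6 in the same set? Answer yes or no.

Step 1: find(2) -> no change; set of 2 is {2}
Step 2: union(11, 2) -> merged; set of 11 now {2, 11}
Step 3: union(11, 8) -> merged; set of 11 now {2, 8, 11}
Step 4: find(3) -> no change; set of 3 is {3}
Step 5: union(9, 5) -> merged; set of 9 now {5, 9}
Step 6: union(6, 3) -> merged; set of 6 now {3, 6}
Step 7: union(3, 8) -> merged; set of 3 now {2, 3, 6, 8, 11}
Step 8: union(3, 2) -> already same set; set of 3 now {2, 3, 6, 8, 11}
Step 9: find(8) -> no change; set of 8 is {2, 3, 6, 8, 11}
Step 10: find(5) -> no change; set of 5 is {5, 9}
Step 11: find(11) -> no change; set of 11 is {2, 3, 6, 8, 11}
Step 12: find(7) -> no change; set of 7 is {7}
Step 13: find(5) -> no change; set of 5 is {5, 9}
Step 14: find(11) -> no change; set of 11 is {2, 3, 6, 8, 11}
Step 15: find(10) -> no change; set of 10 is {10}
Step 16: union(0, 8) -> merged; set of 0 now {0, 2, 3, 6, 8, 11}
Set of 0: {0, 2, 3, 6, 8, 11}; 6 is a member.

Answer: yes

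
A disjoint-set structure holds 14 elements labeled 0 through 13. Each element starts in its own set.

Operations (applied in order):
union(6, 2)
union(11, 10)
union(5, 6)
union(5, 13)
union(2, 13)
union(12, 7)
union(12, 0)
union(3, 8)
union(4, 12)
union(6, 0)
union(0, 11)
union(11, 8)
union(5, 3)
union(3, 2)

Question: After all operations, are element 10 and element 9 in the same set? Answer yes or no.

Answer: no

Derivation:
Step 1: union(6, 2) -> merged; set of 6 now {2, 6}
Step 2: union(11, 10) -> merged; set of 11 now {10, 11}
Step 3: union(5, 6) -> merged; set of 5 now {2, 5, 6}
Step 4: union(5, 13) -> merged; set of 5 now {2, 5, 6, 13}
Step 5: union(2, 13) -> already same set; set of 2 now {2, 5, 6, 13}
Step 6: union(12, 7) -> merged; set of 12 now {7, 12}
Step 7: union(12, 0) -> merged; set of 12 now {0, 7, 12}
Step 8: union(3, 8) -> merged; set of 3 now {3, 8}
Step 9: union(4, 12) -> merged; set of 4 now {0, 4, 7, 12}
Step 10: union(6, 0) -> merged; set of 6 now {0, 2, 4, 5, 6, 7, 12, 13}
Step 11: union(0, 11) -> merged; set of 0 now {0, 2, 4, 5, 6, 7, 10, 11, 12, 13}
Step 12: union(11, 8) -> merged; set of 11 now {0, 2, 3, 4, 5, 6, 7, 8, 10, 11, 12, 13}
Step 13: union(5, 3) -> already same set; set of 5 now {0, 2, 3, 4, 5, 6, 7, 8, 10, 11, 12, 13}
Step 14: union(3, 2) -> already same set; set of 3 now {0, 2, 3, 4, 5, 6, 7, 8, 10, 11, 12, 13}
Set of 10: {0, 2, 3, 4, 5, 6, 7, 8, 10, 11, 12, 13}; 9 is not a member.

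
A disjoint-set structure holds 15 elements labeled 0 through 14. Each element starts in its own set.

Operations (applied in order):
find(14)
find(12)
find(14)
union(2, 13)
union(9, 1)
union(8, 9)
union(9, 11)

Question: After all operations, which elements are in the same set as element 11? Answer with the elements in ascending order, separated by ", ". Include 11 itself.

Step 1: find(14) -> no change; set of 14 is {14}
Step 2: find(12) -> no change; set of 12 is {12}
Step 3: find(14) -> no change; set of 14 is {14}
Step 4: union(2, 13) -> merged; set of 2 now {2, 13}
Step 5: union(9, 1) -> merged; set of 9 now {1, 9}
Step 6: union(8, 9) -> merged; set of 8 now {1, 8, 9}
Step 7: union(9, 11) -> merged; set of 9 now {1, 8, 9, 11}
Component of 11: {1, 8, 9, 11}

Answer: 1, 8, 9, 11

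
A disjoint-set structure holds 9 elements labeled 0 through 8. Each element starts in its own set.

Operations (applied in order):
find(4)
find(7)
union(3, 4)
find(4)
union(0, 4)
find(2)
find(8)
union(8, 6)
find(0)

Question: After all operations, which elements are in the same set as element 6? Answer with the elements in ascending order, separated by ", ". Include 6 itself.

Answer: 6, 8

Derivation:
Step 1: find(4) -> no change; set of 4 is {4}
Step 2: find(7) -> no change; set of 7 is {7}
Step 3: union(3, 4) -> merged; set of 3 now {3, 4}
Step 4: find(4) -> no change; set of 4 is {3, 4}
Step 5: union(0, 4) -> merged; set of 0 now {0, 3, 4}
Step 6: find(2) -> no change; set of 2 is {2}
Step 7: find(8) -> no change; set of 8 is {8}
Step 8: union(8, 6) -> merged; set of 8 now {6, 8}
Step 9: find(0) -> no change; set of 0 is {0, 3, 4}
Component of 6: {6, 8}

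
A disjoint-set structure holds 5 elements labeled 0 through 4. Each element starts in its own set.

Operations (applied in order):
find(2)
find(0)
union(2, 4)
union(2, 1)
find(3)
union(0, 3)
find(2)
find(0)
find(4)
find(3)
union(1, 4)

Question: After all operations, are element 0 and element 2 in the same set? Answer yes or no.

Step 1: find(2) -> no change; set of 2 is {2}
Step 2: find(0) -> no change; set of 0 is {0}
Step 3: union(2, 4) -> merged; set of 2 now {2, 4}
Step 4: union(2, 1) -> merged; set of 2 now {1, 2, 4}
Step 5: find(3) -> no change; set of 3 is {3}
Step 6: union(0, 3) -> merged; set of 0 now {0, 3}
Step 7: find(2) -> no change; set of 2 is {1, 2, 4}
Step 8: find(0) -> no change; set of 0 is {0, 3}
Step 9: find(4) -> no change; set of 4 is {1, 2, 4}
Step 10: find(3) -> no change; set of 3 is {0, 3}
Step 11: union(1, 4) -> already same set; set of 1 now {1, 2, 4}
Set of 0: {0, 3}; 2 is not a member.

Answer: no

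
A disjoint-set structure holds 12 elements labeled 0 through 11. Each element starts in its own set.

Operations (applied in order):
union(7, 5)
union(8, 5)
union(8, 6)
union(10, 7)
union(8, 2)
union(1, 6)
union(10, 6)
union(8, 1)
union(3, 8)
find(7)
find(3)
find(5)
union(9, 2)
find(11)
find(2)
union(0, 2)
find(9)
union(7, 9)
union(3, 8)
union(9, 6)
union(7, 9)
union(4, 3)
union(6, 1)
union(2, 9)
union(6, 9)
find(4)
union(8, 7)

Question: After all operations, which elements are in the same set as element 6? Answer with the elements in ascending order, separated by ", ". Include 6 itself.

Step 1: union(7, 5) -> merged; set of 7 now {5, 7}
Step 2: union(8, 5) -> merged; set of 8 now {5, 7, 8}
Step 3: union(8, 6) -> merged; set of 8 now {5, 6, 7, 8}
Step 4: union(10, 7) -> merged; set of 10 now {5, 6, 7, 8, 10}
Step 5: union(8, 2) -> merged; set of 8 now {2, 5, 6, 7, 8, 10}
Step 6: union(1, 6) -> merged; set of 1 now {1, 2, 5, 6, 7, 8, 10}
Step 7: union(10, 6) -> already same set; set of 10 now {1, 2, 5, 6, 7, 8, 10}
Step 8: union(8, 1) -> already same set; set of 8 now {1, 2, 5, 6, 7, 8, 10}
Step 9: union(3, 8) -> merged; set of 3 now {1, 2, 3, 5, 6, 7, 8, 10}
Step 10: find(7) -> no change; set of 7 is {1, 2, 3, 5, 6, 7, 8, 10}
Step 11: find(3) -> no change; set of 3 is {1, 2, 3, 5, 6, 7, 8, 10}
Step 12: find(5) -> no change; set of 5 is {1, 2, 3, 5, 6, 7, 8, 10}
Step 13: union(9, 2) -> merged; set of 9 now {1, 2, 3, 5, 6, 7, 8, 9, 10}
Step 14: find(11) -> no change; set of 11 is {11}
Step 15: find(2) -> no change; set of 2 is {1, 2, 3, 5, 6, 7, 8, 9, 10}
Step 16: union(0, 2) -> merged; set of 0 now {0, 1, 2, 3, 5, 6, 7, 8, 9, 10}
Step 17: find(9) -> no change; set of 9 is {0, 1, 2, 3, 5, 6, 7, 8, 9, 10}
Step 18: union(7, 9) -> already same set; set of 7 now {0, 1, 2, 3, 5, 6, 7, 8, 9, 10}
Step 19: union(3, 8) -> already same set; set of 3 now {0, 1, 2, 3, 5, 6, 7, 8, 9, 10}
Step 20: union(9, 6) -> already same set; set of 9 now {0, 1, 2, 3, 5, 6, 7, 8, 9, 10}
Step 21: union(7, 9) -> already same set; set of 7 now {0, 1, 2, 3, 5, 6, 7, 8, 9, 10}
Step 22: union(4, 3) -> merged; set of 4 now {0, 1, 2, 3, 4, 5, 6, 7, 8, 9, 10}
Step 23: union(6, 1) -> already same set; set of 6 now {0, 1, 2, 3, 4, 5, 6, 7, 8, 9, 10}
Step 24: union(2, 9) -> already same set; set of 2 now {0, 1, 2, 3, 4, 5, 6, 7, 8, 9, 10}
Step 25: union(6, 9) -> already same set; set of 6 now {0, 1, 2, 3, 4, 5, 6, 7, 8, 9, 10}
Step 26: find(4) -> no change; set of 4 is {0, 1, 2, 3, 4, 5, 6, 7, 8, 9, 10}
Step 27: union(8, 7) -> already same set; set of 8 now {0, 1, 2, 3, 4, 5, 6, 7, 8, 9, 10}
Component of 6: {0, 1, 2, 3, 4, 5, 6, 7, 8, 9, 10}

Answer: 0, 1, 2, 3, 4, 5, 6, 7, 8, 9, 10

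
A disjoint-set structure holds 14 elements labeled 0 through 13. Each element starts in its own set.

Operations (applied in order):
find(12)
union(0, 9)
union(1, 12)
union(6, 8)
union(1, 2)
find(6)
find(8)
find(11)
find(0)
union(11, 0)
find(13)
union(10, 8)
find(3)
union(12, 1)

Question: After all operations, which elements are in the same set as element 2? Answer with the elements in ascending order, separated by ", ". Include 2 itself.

Answer: 1, 2, 12

Derivation:
Step 1: find(12) -> no change; set of 12 is {12}
Step 2: union(0, 9) -> merged; set of 0 now {0, 9}
Step 3: union(1, 12) -> merged; set of 1 now {1, 12}
Step 4: union(6, 8) -> merged; set of 6 now {6, 8}
Step 5: union(1, 2) -> merged; set of 1 now {1, 2, 12}
Step 6: find(6) -> no change; set of 6 is {6, 8}
Step 7: find(8) -> no change; set of 8 is {6, 8}
Step 8: find(11) -> no change; set of 11 is {11}
Step 9: find(0) -> no change; set of 0 is {0, 9}
Step 10: union(11, 0) -> merged; set of 11 now {0, 9, 11}
Step 11: find(13) -> no change; set of 13 is {13}
Step 12: union(10, 8) -> merged; set of 10 now {6, 8, 10}
Step 13: find(3) -> no change; set of 3 is {3}
Step 14: union(12, 1) -> already same set; set of 12 now {1, 2, 12}
Component of 2: {1, 2, 12}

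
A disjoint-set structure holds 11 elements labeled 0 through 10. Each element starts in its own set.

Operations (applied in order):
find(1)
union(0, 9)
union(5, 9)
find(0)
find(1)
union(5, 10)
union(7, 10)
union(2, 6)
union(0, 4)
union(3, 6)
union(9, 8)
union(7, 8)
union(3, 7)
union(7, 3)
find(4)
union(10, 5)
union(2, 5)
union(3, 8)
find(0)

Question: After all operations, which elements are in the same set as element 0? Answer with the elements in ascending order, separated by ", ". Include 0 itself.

Answer: 0, 2, 3, 4, 5, 6, 7, 8, 9, 10

Derivation:
Step 1: find(1) -> no change; set of 1 is {1}
Step 2: union(0, 9) -> merged; set of 0 now {0, 9}
Step 3: union(5, 9) -> merged; set of 5 now {0, 5, 9}
Step 4: find(0) -> no change; set of 0 is {0, 5, 9}
Step 5: find(1) -> no change; set of 1 is {1}
Step 6: union(5, 10) -> merged; set of 5 now {0, 5, 9, 10}
Step 7: union(7, 10) -> merged; set of 7 now {0, 5, 7, 9, 10}
Step 8: union(2, 6) -> merged; set of 2 now {2, 6}
Step 9: union(0, 4) -> merged; set of 0 now {0, 4, 5, 7, 9, 10}
Step 10: union(3, 6) -> merged; set of 3 now {2, 3, 6}
Step 11: union(9, 8) -> merged; set of 9 now {0, 4, 5, 7, 8, 9, 10}
Step 12: union(7, 8) -> already same set; set of 7 now {0, 4, 5, 7, 8, 9, 10}
Step 13: union(3, 7) -> merged; set of 3 now {0, 2, 3, 4, 5, 6, 7, 8, 9, 10}
Step 14: union(7, 3) -> already same set; set of 7 now {0, 2, 3, 4, 5, 6, 7, 8, 9, 10}
Step 15: find(4) -> no change; set of 4 is {0, 2, 3, 4, 5, 6, 7, 8, 9, 10}
Step 16: union(10, 5) -> already same set; set of 10 now {0, 2, 3, 4, 5, 6, 7, 8, 9, 10}
Step 17: union(2, 5) -> already same set; set of 2 now {0, 2, 3, 4, 5, 6, 7, 8, 9, 10}
Step 18: union(3, 8) -> already same set; set of 3 now {0, 2, 3, 4, 5, 6, 7, 8, 9, 10}
Step 19: find(0) -> no change; set of 0 is {0, 2, 3, 4, 5, 6, 7, 8, 9, 10}
Component of 0: {0, 2, 3, 4, 5, 6, 7, 8, 9, 10}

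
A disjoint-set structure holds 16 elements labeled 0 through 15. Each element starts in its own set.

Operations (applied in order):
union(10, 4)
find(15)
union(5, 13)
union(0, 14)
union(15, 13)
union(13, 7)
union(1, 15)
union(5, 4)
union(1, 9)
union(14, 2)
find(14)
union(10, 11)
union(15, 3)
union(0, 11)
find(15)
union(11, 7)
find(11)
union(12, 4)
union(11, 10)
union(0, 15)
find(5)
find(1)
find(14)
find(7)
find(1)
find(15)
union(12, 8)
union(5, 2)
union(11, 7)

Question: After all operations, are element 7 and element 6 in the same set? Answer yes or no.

Answer: no

Derivation:
Step 1: union(10, 4) -> merged; set of 10 now {4, 10}
Step 2: find(15) -> no change; set of 15 is {15}
Step 3: union(5, 13) -> merged; set of 5 now {5, 13}
Step 4: union(0, 14) -> merged; set of 0 now {0, 14}
Step 5: union(15, 13) -> merged; set of 15 now {5, 13, 15}
Step 6: union(13, 7) -> merged; set of 13 now {5, 7, 13, 15}
Step 7: union(1, 15) -> merged; set of 1 now {1, 5, 7, 13, 15}
Step 8: union(5, 4) -> merged; set of 5 now {1, 4, 5, 7, 10, 13, 15}
Step 9: union(1, 9) -> merged; set of 1 now {1, 4, 5, 7, 9, 10, 13, 15}
Step 10: union(14, 2) -> merged; set of 14 now {0, 2, 14}
Step 11: find(14) -> no change; set of 14 is {0, 2, 14}
Step 12: union(10, 11) -> merged; set of 10 now {1, 4, 5, 7, 9, 10, 11, 13, 15}
Step 13: union(15, 3) -> merged; set of 15 now {1, 3, 4, 5, 7, 9, 10, 11, 13, 15}
Step 14: union(0, 11) -> merged; set of 0 now {0, 1, 2, 3, 4, 5, 7, 9, 10, 11, 13, 14, 15}
Step 15: find(15) -> no change; set of 15 is {0, 1, 2, 3, 4, 5, 7, 9, 10, 11, 13, 14, 15}
Step 16: union(11, 7) -> already same set; set of 11 now {0, 1, 2, 3, 4, 5, 7, 9, 10, 11, 13, 14, 15}
Step 17: find(11) -> no change; set of 11 is {0, 1, 2, 3, 4, 5, 7, 9, 10, 11, 13, 14, 15}
Step 18: union(12, 4) -> merged; set of 12 now {0, 1, 2, 3, 4, 5, 7, 9, 10, 11, 12, 13, 14, 15}
Step 19: union(11, 10) -> already same set; set of 11 now {0, 1, 2, 3, 4, 5, 7, 9, 10, 11, 12, 13, 14, 15}
Step 20: union(0, 15) -> already same set; set of 0 now {0, 1, 2, 3, 4, 5, 7, 9, 10, 11, 12, 13, 14, 15}
Step 21: find(5) -> no change; set of 5 is {0, 1, 2, 3, 4, 5, 7, 9, 10, 11, 12, 13, 14, 15}
Step 22: find(1) -> no change; set of 1 is {0, 1, 2, 3, 4, 5, 7, 9, 10, 11, 12, 13, 14, 15}
Step 23: find(14) -> no change; set of 14 is {0, 1, 2, 3, 4, 5, 7, 9, 10, 11, 12, 13, 14, 15}
Step 24: find(7) -> no change; set of 7 is {0, 1, 2, 3, 4, 5, 7, 9, 10, 11, 12, 13, 14, 15}
Step 25: find(1) -> no change; set of 1 is {0, 1, 2, 3, 4, 5, 7, 9, 10, 11, 12, 13, 14, 15}
Step 26: find(15) -> no change; set of 15 is {0, 1, 2, 3, 4, 5, 7, 9, 10, 11, 12, 13, 14, 15}
Step 27: union(12, 8) -> merged; set of 12 now {0, 1, 2, 3, 4, 5, 7, 8, 9, 10, 11, 12, 13, 14, 15}
Step 28: union(5, 2) -> already same set; set of 5 now {0, 1, 2, 3, 4, 5, 7, 8, 9, 10, 11, 12, 13, 14, 15}
Step 29: union(11, 7) -> already same set; set of 11 now {0, 1, 2, 3, 4, 5, 7, 8, 9, 10, 11, 12, 13, 14, 15}
Set of 7: {0, 1, 2, 3, 4, 5, 7, 8, 9, 10, 11, 12, 13, 14, 15}; 6 is not a member.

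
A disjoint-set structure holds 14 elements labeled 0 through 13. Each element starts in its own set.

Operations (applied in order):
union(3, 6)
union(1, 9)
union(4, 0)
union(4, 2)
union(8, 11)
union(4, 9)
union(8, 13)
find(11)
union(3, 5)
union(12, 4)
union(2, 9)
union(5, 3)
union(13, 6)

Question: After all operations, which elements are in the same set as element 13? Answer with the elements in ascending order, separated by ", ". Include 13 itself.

Answer: 3, 5, 6, 8, 11, 13

Derivation:
Step 1: union(3, 6) -> merged; set of 3 now {3, 6}
Step 2: union(1, 9) -> merged; set of 1 now {1, 9}
Step 3: union(4, 0) -> merged; set of 4 now {0, 4}
Step 4: union(4, 2) -> merged; set of 4 now {0, 2, 4}
Step 5: union(8, 11) -> merged; set of 8 now {8, 11}
Step 6: union(4, 9) -> merged; set of 4 now {0, 1, 2, 4, 9}
Step 7: union(8, 13) -> merged; set of 8 now {8, 11, 13}
Step 8: find(11) -> no change; set of 11 is {8, 11, 13}
Step 9: union(3, 5) -> merged; set of 3 now {3, 5, 6}
Step 10: union(12, 4) -> merged; set of 12 now {0, 1, 2, 4, 9, 12}
Step 11: union(2, 9) -> already same set; set of 2 now {0, 1, 2, 4, 9, 12}
Step 12: union(5, 3) -> already same set; set of 5 now {3, 5, 6}
Step 13: union(13, 6) -> merged; set of 13 now {3, 5, 6, 8, 11, 13}
Component of 13: {3, 5, 6, 8, 11, 13}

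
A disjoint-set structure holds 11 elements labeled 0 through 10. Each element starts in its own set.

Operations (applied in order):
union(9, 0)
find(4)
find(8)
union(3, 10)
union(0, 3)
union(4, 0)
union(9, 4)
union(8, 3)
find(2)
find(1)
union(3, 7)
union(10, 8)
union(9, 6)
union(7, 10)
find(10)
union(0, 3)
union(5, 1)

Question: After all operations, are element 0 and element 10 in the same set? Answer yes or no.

Answer: yes

Derivation:
Step 1: union(9, 0) -> merged; set of 9 now {0, 9}
Step 2: find(4) -> no change; set of 4 is {4}
Step 3: find(8) -> no change; set of 8 is {8}
Step 4: union(3, 10) -> merged; set of 3 now {3, 10}
Step 5: union(0, 3) -> merged; set of 0 now {0, 3, 9, 10}
Step 6: union(4, 0) -> merged; set of 4 now {0, 3, 4, 9, 10}
Step 7: union(9, 4) -> already same set; set of 9 now {0, 3, 4, 9, 10}
Step 8: union(8, 3) -> merged; set of 8 now {0, 3, 4, 8, 9, 10}
Step 9: find(2) -> no change; set of 2 is {2}
Step 10: find(1) -> no change; set of 1 is {1}
Step 11: union(3, 7) -> merged; set of 3 now {0, 3, 4, 7, 8, 9, 10}
Step 12: union(10, 8) -> already same set; set of 10 now {0, 3, 4, 7, 8, 9, 10}
Step 13: union(9, 6) -> merged; set of 9 now {0, 3, 4, 6, 7, 8, 9, 10}
Step 14: union(7, 10) -> already same set; set of 7 now {0, 3, 4, 6, 7, 8, 9, 10}
Step 15: find(10) -> no change; set of 10 is {0, 3, 4, 6, 7, 8, 9, 10}
Step 16: union(0, 3) -> already same set; set of 0 now {0, 3, 4, 6, 7, 8, 9, 10}
Step 17: union(5, 1) -> merged; set of 5 now {1, 5}
Set of 0: {0, 3, 4, 6, 7, 8, 9, 10}; 10 is a member.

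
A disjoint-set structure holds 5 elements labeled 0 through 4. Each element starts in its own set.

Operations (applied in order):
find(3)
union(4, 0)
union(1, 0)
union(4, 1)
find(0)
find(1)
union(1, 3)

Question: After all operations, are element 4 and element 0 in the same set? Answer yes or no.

Step 1: find(3) -> no change; set of 3 is {3}
Step 2: union(4, 0) -> merged; set of 4 now {0, 4}
Step 3: union(1, 0) -> merged; set of 1 now {0, 1, 4}
Step 4: union(4, 1) -> already same set; set of 4 now {0, 1, 4}
Step 5: find(0) -> no change; set of 0 is {0, 1, 4}
Step 6: find(1) -> no change; set of 1 is {0, 1, 4}
Step 7: union(1, 3) -> merged; set of 1 now {0, 1, 3, 4}
Set of 4: {0, 1, 3, 4}; 0 is a member.

Answer: yes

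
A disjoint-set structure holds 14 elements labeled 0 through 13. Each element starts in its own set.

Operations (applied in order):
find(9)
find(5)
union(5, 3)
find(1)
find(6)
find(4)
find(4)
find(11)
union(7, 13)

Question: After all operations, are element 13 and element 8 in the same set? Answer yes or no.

Answer: no

Derivation:
Step 1: find(9) -> no change; set of 9 is {9}
Step 2: find(5) -> no change; set of 5 is {5}
Step 3: union(5, 3) -> merged; set of 5 now {3, 5}
Step 4: find(1) -> no change; set of 1 is {1}
Step 5: find(6) -> no change; set of 6 is {6}
Step 6: find(4) -> no change; set of 4 is {4}
Step 7: find(4) -> no change; set of 4 is {4}
Step 8: find(11) -> no change; set of 11 is {11}
Step 9: union(7, 13) -> merged; set of 7 now {7, 13}
Set of 13: {7, 13}; 8 is not a member.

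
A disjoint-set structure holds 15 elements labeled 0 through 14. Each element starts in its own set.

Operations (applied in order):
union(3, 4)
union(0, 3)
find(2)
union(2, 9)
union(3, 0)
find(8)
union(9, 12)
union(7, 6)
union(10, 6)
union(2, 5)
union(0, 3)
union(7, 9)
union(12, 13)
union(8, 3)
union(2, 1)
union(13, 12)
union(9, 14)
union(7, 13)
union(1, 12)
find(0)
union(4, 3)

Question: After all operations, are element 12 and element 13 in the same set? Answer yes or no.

Answer: yes

Derivation:
Step 1: union(3, 4) -> merged; set of 3 now {3, 4}
Step 2: union(0, 3) -> merged; set of 0 now {0, 3, 4}
Step 3: find(2) -> no change; set of 2 is {2}
Step 4: union(2, 9) -> merged; set of 2 now {2, 9}
Step 5: union(3, 0) -> already same set; set of 3 now {0, 3, 4}
Step 6: find(8) -> no change; set of 8 is {8}
Step 7: union(9, 12) -> merged; set of 9 now {2, 9, 12}
Step 8: union(7, 6) -> merged; set of 7 now {6, 7}
Step 9: union(10, 6) -> merged; set of 10 now {6, 7, 10}
Step 10: union(2, 5) -> merged; set of 2 now {2, 5, 9, 12}
Step 11: union(0, 3) -> already same set; set of 0 now {0, 3, 4}
Step 12: union(7, 9) -> merged; set of 7 now {2, 5, 6, 7, 9, 10, 12}
Step 13: union(12, 13) -> merged; set of 12 now {2, 5, 6, 7, 9, 10, 12, 13}
Step 14: union(8, 3) -> merged; set of 8 now {0, 3, 4, 8}
Step 15: union(2, 1) -> merged; set of 2 now {1, 2, 5, 6, 7, 9, 10, 12, 13}
Step 16: union(13, 12) -> already same set; set of 13 now {1, 2, 5, 6, 7, 9, 10, 12, 13}
Step 17: union(9, 14) -> merged; set of 9 now {1, 2, 5, 6, 7, 9, 10, 12, 13, 14}
Step 18: union(7, 13) -> already same set; set of 7 now {1, 2, 5, 6, 7, 9, 10, 12, 13, 14}
Step 19: union(1, 12) -> already same set; set of 1 now {1, 2, 5, 6, 7, 9, 10, 12, 13, 14}
Step 20: find(0) -> no change; set of 0 is {0, 3, 4, 8}
Step 21: union(4, 3) -> already same set; set of 4 now {0, 3, 4, 8}
Set of 12: {1, 2, 5, 6, 7, 9, 10, 12, 13, 14}; 13 is a member.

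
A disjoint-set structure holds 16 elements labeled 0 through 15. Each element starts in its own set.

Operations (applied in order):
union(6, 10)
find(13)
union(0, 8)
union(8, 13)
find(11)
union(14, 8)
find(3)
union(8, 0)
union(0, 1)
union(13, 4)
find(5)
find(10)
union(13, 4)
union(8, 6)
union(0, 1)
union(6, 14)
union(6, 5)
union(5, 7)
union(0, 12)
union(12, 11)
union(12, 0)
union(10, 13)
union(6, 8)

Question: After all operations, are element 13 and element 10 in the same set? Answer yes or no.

Step 1: union(6, 10) -> merged; set of 6 now {6, 10}
Step 2: find(13) -> no change; set of 13 is {13}
Step 3: union(0, 8) -> merged; set of 0 now {0, 8}
Step 4: union(8, 13) -> merged; set of 8 now {0, 8, 13}
Step 5: find(11) -> no change; set of 11 is {11}
Step 6: union(14, 8) -> merged; set of 14 now {0, 8, 13, 14}
Step 7: find(3) -> no change; set of 3 is {3}
Step 8: union(8, 0) -> already same set; set of 8 now {0, 8, 13, 14}
Step 9: union(0, 1) -> merged; set of 0 now {0, 1, 8, 13, 14}
Step 10: union(13, 4) -> merged; set of 13 now {0, 1, 4, 8, 13, 14}
Step 11: find(5) -> no change; set of 5 is {5}
Step 12: find(10) -> no change; set of 10 is {6, 10}
Step 13: union(13, 4) -> already same set; set of 13 now {0, 1, 4, 8, 13, 14}
Step 14: union(8, 6) -> merged; set of 8 now {0, 1, 4, 6, 8, 10, 13, 14}
Step 15: union(0, 1) -> already same set; set of 0 now {0, 1, 4, 6, 8, 10, 13, 14}
Step 16: union(6, 14) -> already same set; set of 6 now {0, 1, 4, 6, 8, 10, 13, 14}
Step 17: union(6, 5) -> merged; set of 6 now {0, 1, 4, 5, 6, 8, 10, 13, 14}
Step 18: union(5, 7) -> merged; set of 5 now {0, 1, 4, 5, 6, 7, 8, 10, 13, 14}
Step 19: union(0, 12) -> merged; set of 0 now {0, 1, 4, 5, 6, 7, 8, 10, 12, 13, 14}
Step 20: union(12, 11) -> merged; set of 12 now {0, 1, 4, 5, 6, 7, 8, 10, 11, 12, 13, 14}
Step 21: union(12, 0) -> already same set; set of 12 now {0, 1, 4, 5, 6, 7, 8, 10, 11, 12, 13, 14}
Step 22: union(10, 13) -> already same set; set of 10 now {0, 1, 4, 5, 6, 7, 8, 10, 11, 12, 13, 14}
Step 23: union(6, 8) -> already same set; set of 6 now {0, 1, 4, 5, 6, 7, 8, 10, 11, 12, 13, 14}
Set of 13: {0, 1, 4, 5, 6, 7, 8, 10, 11, 12, 13, 14}; 10 is a member.

Answer: yes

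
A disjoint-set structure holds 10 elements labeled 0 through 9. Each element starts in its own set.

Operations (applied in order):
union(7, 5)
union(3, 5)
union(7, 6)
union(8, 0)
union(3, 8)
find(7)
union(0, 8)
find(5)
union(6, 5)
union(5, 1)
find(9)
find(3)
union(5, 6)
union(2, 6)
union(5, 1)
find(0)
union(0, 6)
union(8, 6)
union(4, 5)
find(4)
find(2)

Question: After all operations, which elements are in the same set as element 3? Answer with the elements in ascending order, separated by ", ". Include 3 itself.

Answer: 0, 1, 2, 3, 4, 5, 6, 7, 8

Derivation:
Step 1: union(7, 5) -> merged; set of 7 now {5, 7}
Step 2: union(3, 5) -> merged; set of 3 now {3, 5, 7}
Step 3: union(7, 6) -> merged; set of 7 now {3, 5, 6, 7}
Step 4: union(8, 0) -> merged; set of 8 now {0, 8}
Step 5: union(3, 8) -> merged; set of 3 now {0, 3, 5, 6, 7, 8}
Step 6: find(7) -> no change; set of 7 is {0, 3, 5, 6, 7, 8}
Step 7: union(0, 8) -> already same set; set of 0 now {0, 3, 5, 6, 7, 8}
Step 8: find(5) -> no change; set of 5 is {0, 3, 5, 6, 7, 8}
Step 9: union(6, 5) -> already same set; set of 6 now {0, 3, 5, 6, 7, 8}
Step 10: union(5, 1) -> merged; set of 5 now {0, 1, 3, 5, 6, 7, 8}
Step 11: find(9) -> no change; set of 9 is {9}
Step 12: find(3) -> no change; set of 3 is {0, 1, 3, 5, 6, 7, 8}
Step 13: union(5, 6) -> already same set; set of 5 now {0, 1, 3, 5, 6, 7, 8}
Step 14: union(2, 6) -> merged; set of 2 now {0, 1, 2, 3, 5, 6, 7, 8}
Step 15: union(5, 1) -> already same set; set of 5 now {0, 1, 2, 3, 5, 6, 7, 8}
Step 16: find(0) -> no change; set of 0 is {0, 1, 2, 3, 5, 6, 7, 8}
Step 17: union(0, 6) -> already same set; set of 0 now {0, 1, 2, 3, 5, 6, 7, 8}
Step 18: union(8, 6) -> already same set; set of 8 now {0, 1, 2, 3, 5, 6, 7, 8}
Step 19: union(4, 5) -> merged; set of 4 now {0, 1, 2, 3, 4, 5, 6, 7, 8}
Step 20: find(4) -> no change; set of 4 is {0, 1, 2, 3, 4, 5, 6, 7, 8}
Step 21: find(2) -> no change; set of 2 is {0, 1, 2, 3, 4, 5, 6, 7, 8}
Component of 3: {0, 1, 2, 3, 4, 5, 6, 7, 8}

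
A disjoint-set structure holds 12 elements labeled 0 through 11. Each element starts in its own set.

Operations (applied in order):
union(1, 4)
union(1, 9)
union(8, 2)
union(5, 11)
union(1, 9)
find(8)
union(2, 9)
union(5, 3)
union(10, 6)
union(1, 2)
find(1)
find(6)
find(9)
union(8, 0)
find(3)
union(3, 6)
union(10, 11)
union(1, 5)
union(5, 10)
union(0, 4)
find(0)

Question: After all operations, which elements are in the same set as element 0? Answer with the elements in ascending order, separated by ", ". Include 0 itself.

Step 1: union(1, 4) -> merged; set of 1 now {1, 4}
Step 2: union(1, 9) -> merged; set of 1 now {1, 4, 9}
Step 3: union(8, 2) -> merged; set of 8 now {2, 8}
Step 4: union(5, 11) -> merged; set of 5 now {5, 11}
Step 5: union(1, 9) -> already same set; set of 1 now {1, 4, 9}
Step 6: find(8) -> no change; set of 8 is {2, 8}
Step 7: union(2, 9) -> merged; set of 2 now {1, 2, 4, 8, 9}
Step 8: union(5, 3) -> merged; set of 5 now {3, 5, 11}
Step 9: union(10, 6) -> merged; set of 10 now {6, 10}
Step 10: union(1, 2) -> already same set; set of 1 now {1, 2, 4, 8, 9}
Step 11: find(1) -> no change; set of 1 is {1, 2, 4, 8, 9}
Step 12: find(6) -> no change; set of 6 is {6, 10}
Step 13: find(9) -> no change; set of 9 is {1, 2, 4, 8, 9}
Step 14: union(8, 0) -> merged; set of 8 now {0, 1, 2, 4, 8, 9}
Step 15: find(3) -> no change; set of 3 is {3, 5, 11}
Step 16: union(3, 6) -> merged; set of 3 now {3, 5, 6, 10, 11}
Step 17: union(10, 11) -> already same set; set of 10 now {3, 5, 6, 10, 11}
Step 18: union(1, 5) -> merged; set of 1 now {0, 1, 2, 3, 4, 5, 6, 8, 9, 10, 11}
Step 19: union(5, 10) -> already same set; set of 5 now {0, 1, 2, 3, 4, 5, 6, 8, 9, 10, 11}
Step 20: union(0, 4) -> already same set; set of 0 now {0, 1, 2, 3, 4, 5, 6, 8, 9, 10, 11}
Step 21: find(0) -> no change; set of 0 is {0, 1, 2, 3, 4, 5, 6, 8, 9, 10, 11}
Component of 0: {0, 1, 2, 3, 4, 5, 6, 8, 9, 10, 11}

Answer: 0, 1, 2, 3, 4, 5, 6, 8, 9, 10, 11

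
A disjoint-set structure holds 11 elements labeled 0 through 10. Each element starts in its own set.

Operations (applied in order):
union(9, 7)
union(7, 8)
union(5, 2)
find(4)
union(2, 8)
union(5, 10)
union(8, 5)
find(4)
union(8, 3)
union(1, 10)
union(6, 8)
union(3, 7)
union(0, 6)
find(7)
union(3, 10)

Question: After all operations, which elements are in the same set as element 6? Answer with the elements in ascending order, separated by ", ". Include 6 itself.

Answer: 0, 1, 2, 3, 5, 6, 7, 8, 9, 10

Derivation:
Step 1: union(9, 7) -> merged; set of 9 now {7, 9}
Step 2: union(7, 8) -> merged; set of 7 now {7, 8, 9}
Step 3: union(5, 2) -> merged; set of 5 now {2, 5}
Step 4: find(4) -> no change; set of 4 is {4}
Step 5: union(2, 8) -> merged; set of 2 now {2, 5, 7, 8, 9}
Step 6: union(5, 10) -> merged; set of 5 now {2, 5, 7, 8, 9, 10}
Step 7: union(8, 5) -> already same set; set of 8 now {2, 5, 7, 8, 9, 10}
Step 8: find(4) -> no change; set of 4 is {4}
Step 9: union(8, 3) -> merged; set of 8 now {2, 3, 5, 7, 8, 9, 10}
Step 10: union(1, 10) -> merged; set of 1 now {1, 2, 3, 5, 7, 8, 9, 10}
Step 11: union(6, 8) -> merged; set of 6 now {1, 2, 3, 5, 6, 7, 8, 9, 10}
Step 12: union(3, 7) -> already same set; set of 3 now {1, 2, 3, 5, 6, 7, 8, 9, 10}
Step 13: union(0, 6) -> merged; set of 0 now {0, 1, 2, 3, 5, 6, 7, 8, 9, 10}
Step 14: find(7) -> no change; set of 7 is {0, 1, 2, 3, 5, 6, 7, 8, 9, 10}
Step 15: union(3, 10) -> already same set; set of 3 now {0, 1, 2, 3, 5, 6, 7, 8, 9, 10}
Component of 6: {0, 1, 2, 3, 5, 6, 7, 8, 9, 10}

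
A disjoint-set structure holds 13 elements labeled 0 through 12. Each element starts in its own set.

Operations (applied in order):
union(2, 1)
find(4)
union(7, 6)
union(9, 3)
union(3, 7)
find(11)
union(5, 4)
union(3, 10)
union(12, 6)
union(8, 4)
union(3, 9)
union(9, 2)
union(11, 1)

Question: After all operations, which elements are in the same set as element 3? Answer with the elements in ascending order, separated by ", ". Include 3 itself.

Step 1: union(2, 1) -> merged; set of 2 now {1, 2}
Step 2: find(4) -> no change; set of 4 is {4}
Step 3: union(7, 6) -> merged; set of 7 now {6, 7}
Step 4: union(9, 3) -> merged; set of 9 now {3, 9}
Step 5: union(3, 7) -> merged; set of 3 now {3, 6, 7, 9}
Step 6: find(11) -> no change; set of 11 is {11}
Step 7: union(5, 4) -> merged; set of 5 now {4, 5}
Step 8: union(3, 10) -> merged; set of 3 now {3, 6, 7, 9, 10}
Step 9: union(12, 6) -> merged; set of 12 now {3, 6, 7, 9, 10, 12}
Step 10: union(8, 4) -> merged; set of 8 now {4, 5, 8}
Step 11: union(3, 9) -> already same set; set of 3 now {3, 6, 7, 9, 10, 12}
Step 12: union(9, 2) -> merged; set of 9 now {1, 2, 3, 6, 7, 9, 10, 12}
Step 13: union(11, 1) -> merged; set of 11 now {1, 2, 3, 6, 7, 9, 10, 11, 12}
Component of 3: {1, 2, 3, 6, 7, 9, 10, 11, 12}

Answer: 1, 2, 3, 6, 7, 9, 10, 11, 12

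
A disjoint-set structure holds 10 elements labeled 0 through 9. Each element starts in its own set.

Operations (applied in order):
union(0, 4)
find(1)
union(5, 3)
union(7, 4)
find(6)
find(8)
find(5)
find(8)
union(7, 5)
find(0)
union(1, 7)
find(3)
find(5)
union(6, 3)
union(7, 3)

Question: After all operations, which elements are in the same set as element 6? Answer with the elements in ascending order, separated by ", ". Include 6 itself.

Step 1: union(0, 4) -> merged; set of 0 now {0, 4}
Step 2: find(1) -> no change; set of 1 is {1}
Step 3: union(5, 3) -> merged; set of 5 now {3, 5}
Step 4: union(7, 4) -> merged; set of 7 now {0, 4, 7}
Step 5: find(6) -> no change; set of 6 is {6}
Step 6: find(8) -> no change; set of 8 is {8}
Step 7: find(5) -> no change; set of 5 is {3, 5}
Step 8: find(8) -> no change; set of 8 is {8}
Step 9: union(7, 5) -> merged; set of 7 now {0, 3, 4, 5, 7}
Step 10: find(0) -> no change; set of 0 is {0, 3, 4, 5, 7}
Step 11: union(1, 7) -> merged; set of 1 now {0, 1, 3, 4, 5, 7}
Step 12: find(3) -> no change; set of 3 is {0, 1, 3, 4, 5, 7}
Step 13: find(5) -> no change; set of 5 is {0, 1, 3, 4, 5, 7}
Step 14: union(6, 3) -> merged; set of 6 now {0, 1, 3, 4, 5, 6, 7}
Step 15: union(7, 3) -> already same set; set of 7 now {0, 1, 3, 4, 5, 6, 7}
Component of 6: {0, 1, 3, 4, 5, 6, 7}

Answer: 0, 1, 3, 4, 5, 6, 7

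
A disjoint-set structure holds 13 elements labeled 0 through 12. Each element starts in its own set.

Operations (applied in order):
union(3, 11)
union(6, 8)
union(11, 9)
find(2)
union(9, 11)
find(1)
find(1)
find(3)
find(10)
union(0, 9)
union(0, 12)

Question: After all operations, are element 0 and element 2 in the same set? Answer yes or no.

Step 1: union(3, 11) -> merged; set of 3 now {3, 11}
Step 2: union(6, 8) -> merged; set of 6 now {6, 8}
Step 3: union(11, 9) -> merged; set of 11 now {3, 9, 11}
Step 4: find(2) -> no change; set of 2 is {2}
Step 5: union(9, 11) -> already same set; set of 9 now {3, 9, 11}
Step 6: find(1) -> no change; set of 1 is {1}
Step 7: find(1) -> no change; set of 1 is {1}
Step 8: find(3) -> no change; set of 3 is {3, 9, 11}
Step 9: find(10) -> no change; set of 10 is {10}
Step 10: union(0, 9) -> merged; set of 0 now {0, 3, 9, 11}
Step 11: union(0, 12) -> merged; set of 0 now {0, 3, 9, 11, 12}
Set of 0: {0, 3, 9, 11, 12}; 2 is not a member.

Answer: no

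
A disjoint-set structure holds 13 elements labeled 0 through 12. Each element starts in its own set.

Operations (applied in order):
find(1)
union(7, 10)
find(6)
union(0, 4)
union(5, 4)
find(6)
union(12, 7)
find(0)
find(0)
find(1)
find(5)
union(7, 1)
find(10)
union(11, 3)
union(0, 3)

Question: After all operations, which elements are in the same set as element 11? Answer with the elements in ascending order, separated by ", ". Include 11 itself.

Step 1: find(1) -> no change; set of 1 is {1}
Step 2: union(7, 10) -> merged; set of 7 now {7, 10}
Step 3: find(6) -> no change; set of 6 is {6}
Step 4: union(0, 4) -> merged; set of 0 now {0, 4}
Step 5: union(5, 4) -> merged; set of 5 now {0, 4, 5}
Step 6: find(6) -> no change; set of 6 is {6}
Step 7: union(12, 7) -> merged; set of 12 now {7, 10, 12}
Step 8: find(0) -> no change; set of 0 is {0, 4, 5}
Step 9: find(0) -> no change; set of 0 is {0, 4, 5}
Step 10: find(1) -> no change; set of 1 is {1}
Step 11: find(5) -> no change; set of 5 is {0, 4, 5}
Step 12: union(7, 1) -> merged; set of 7 now {1, 7, 10, 12}
Step 13: find(10) -> no change; set of 10 is {1, 7, 10, 12}
Step 14: union(11, 3) -> merged; set of 11 now {3, 11}
Step 15: union(0, 3) -> merged; set of 0 now {0, 3, 4, 5, 11}
Component of 11: {0, 3, 4, 5, 11}

Answer: 0, 3, 4, 5, 11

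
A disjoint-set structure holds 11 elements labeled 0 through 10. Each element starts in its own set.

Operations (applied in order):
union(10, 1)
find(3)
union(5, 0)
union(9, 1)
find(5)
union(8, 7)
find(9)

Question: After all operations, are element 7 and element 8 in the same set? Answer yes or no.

Answer: yes

Derivation:
Step 1: union(10, 1) -> merged; set of 10 now {1, 10}
Step 2: find(3) -> no change; set of 3 is {3}
Step 3: union(5, 0) -> merged; set of 5 now {0, 5}
Step 4: union(9, 1) -> merged; set of 9 now {1, 9, 10}
Step 5: find(5) -> no change; set of 5 is {0, 5}
Step 6: union(8, 7) -> merged; set of 8 now {7, 8}
Step 7: find(9) -> no change; set of 9 is {1, 9, 10}
Set of 7: {7, 8}; 8 is a member.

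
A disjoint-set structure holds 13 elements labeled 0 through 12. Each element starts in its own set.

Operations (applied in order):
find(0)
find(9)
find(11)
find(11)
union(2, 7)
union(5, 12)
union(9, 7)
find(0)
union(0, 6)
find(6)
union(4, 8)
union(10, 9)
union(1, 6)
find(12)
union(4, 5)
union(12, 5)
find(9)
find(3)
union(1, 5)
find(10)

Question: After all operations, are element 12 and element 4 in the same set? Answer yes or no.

Step 1: find(0) -> no change; set of 0 is {0}
Step 2: find(9) -> no change; set of 9 is {9}
Step 3: find(11) -> no change; set of 11 is {11}
Step 4: find(11) -> no change; set of 11 is {11}
Step 5: union(2, 7) -> merged; set of 2 now {2, 7}
Step 6: union(5, 12) -> merged; set of 5 now {5, 12}
Step 7: union(9, 7) -> merged; set of 9 now {2, 7, 9}
Step 8: find(0) -> no change; set of 0 is {0}
Step 9: union(0, 6) -> merged; set of 0 now {0, 6}
Step 10: find(6) -> no change; set of 6 is {0, 6}
Step 11: union(4, 8) -> merged; set of 4 now {4, 8}
Step 12: union(10, 9) -> merged; set of 10 now {2, 7, 9, 10}
Step 13: union(1, 6) -> merged; set of 1 now {0, 1, 6}
Step 14: find(12) -> no change; set of 12 is {5, 12}
Step 15: union(4, 5) -> merged; set of 4 now {4, 5, 8, 12}
Step 16: union(12, 5) -> already same set; set of 12 now {4, 5, 8, 12}
Step 17: find(9) -> no change; set of 9 is {2, 7, 9, 10}
Step 18: find(3) -> no change; set of 3 is {3}
Step 19: union(1, 5) -> merged; set of 1 now {0, 1, 4, 5, 6, 8, 12}
Step 20: find(10) -> no change; set of 10 is {2, 7, 9, 10}
Set of 12: {0, 1, 4, 5, 6, 8, 12}; 4 is a member.

Answer: yes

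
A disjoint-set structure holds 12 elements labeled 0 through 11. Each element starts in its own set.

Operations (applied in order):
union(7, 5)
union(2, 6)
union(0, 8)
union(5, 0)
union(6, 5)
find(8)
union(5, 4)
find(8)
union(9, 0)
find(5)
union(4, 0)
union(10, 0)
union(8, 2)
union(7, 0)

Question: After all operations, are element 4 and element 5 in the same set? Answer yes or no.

Step 1: union(7, 5) -> merged; set of 7 now {5, 7}
Step 2: union(2, 6) -> merged; set of 2 now {2, 6}
Step 3: union(0, 8) -> merged; set of 0 now {0, 8}
Step 4: union(5, 0) -> merged; set of 5 now {0, 5, 7, 8}
Step 5: union(6, 5) -> merged; set of 6 now {0, 2, 5, 6, 7, 8}
Step 6: find(8) -> no change; set of 8 is {0, 2, 5, 6, 7, 8}
Step 7: union(5, 4) -> merged; set of 5 now {0, 2, 4, 5, 6, 7, 8}
Step 8: find(8) -> no change; set of 8 is {0, 2, 4, 5, 6, 7, 8}
Step 9: union(9, 0) -> merged; set of 9 now {0, 2, 4, 5, 6, 7, 8, 9}
Step 10: find(5) -> no change; set of 5 is {0, 2, 4, 5, 6, 7, 8, 9}
Step 11: union(4, 0) -> already same set; set of 4 now {0, 2, 4, 5, 6, 7, 8, 9}
Step 12: union(10, 0) -> merged; set of 10 now {0, 2, 4, 5, 6, 7, 8, 9, 10}
Step 13: union(8, 2) -> already same set; set of 8 now {0, 2, 4, 5, 6, 7, 8, 9, 10}
Step 14: union(7, 0) -> already same set; set of 7 now {0, 2, 4, 5, 6, 7, 8, 9, 10}
Set of 4: {0, 2, 4, 5, 6, 7, 8, 9, 10}; 5 is a member.

Answer: yes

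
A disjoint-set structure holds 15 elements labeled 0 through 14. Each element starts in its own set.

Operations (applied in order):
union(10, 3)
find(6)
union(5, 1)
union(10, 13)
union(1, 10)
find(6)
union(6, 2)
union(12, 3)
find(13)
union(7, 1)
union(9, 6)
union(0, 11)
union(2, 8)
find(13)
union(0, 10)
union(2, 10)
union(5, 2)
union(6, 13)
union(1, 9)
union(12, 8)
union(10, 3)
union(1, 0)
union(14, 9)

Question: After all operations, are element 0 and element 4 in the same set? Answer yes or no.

Step 1: union(10, 3) -> merged; set of 10 now {3, 10}
Step 2: find(6) -> no change; set of 6 is {6}
Step 3: union(5, 1) -> merged; set of 5 now {1, 5}
Step 4: union(10, 13) -> merged; set of 10 now {3, 10, 13}
Step 5: union(1, 10) -> merged; set of 1 now {1, 3, 5, 10, 13}
Step 6: find(6) -> no change; set of 6 is {6}
Step 7: union(6, 2) -> merged; set of 6 now {2, 6}
Step 8: union(12, 3) -> merged; set of 12 now {1, 3, 5, 10, 12, 13}
Step 9: find(13) -> no change; set of 13 is {1, 3, 5, 10, 12, 13}
Step 10: union(7, 1) -> merged; set of 7 now {1, 3, 5, 7, 10, 12, 13}
Step 11: union(9, 6) -> merged; set of 9 now {2, 6, 9}
Step 12: union(0, 11) -> merged; set of 0 now {0, 11}
Step 13: union(2, 8) -> merged; set of 2 now {2, 6, 8, 9}
Step 14: find(13) -> no change; set of 13 is {1, 3, 5, 7, 10, 12, 13}
Step 15: union(0, 10) -> merged; set of 0 now {0, 1, 3, 5, 7, 10, 11, 12, 13}
Step 16: union(2, 10) -> merged; set of 2 now {0, 1, 2, 3, 5, 6, 7, 8, 9, 10, 11, 12, 13}
Step 17: union(5, 2) -> already same set; set of 5 now {0, 1, 2, 3, 5, 6, 7, 8, 9, 10, 11, 12, 13}
Step 18: union(6, 13) -> already same set; set of 6 now {0, 1, 2, 3, 5, 6, 7, 8, 9, 10, 11, 12, 13}
Step 19: union(1, 9) -> already same set; set of 1 now {0, 1, 2, 3, 5, 6, 7, 8, 9, 10, 11, 12, 13}
Step 20: union(12, 8) -> already same set; set of 12 now {0, 1, 2, 3, 5, 6, 7, 8, 9, 10, 11, 12, 13}
Step 21: union(10, 3) -> already same set; set of 10 now {0, 1, 2, 3, 5, 6, 7, 8, 9, 10, 11, 12, 13}
Step 22: union(1, 0) -> already same set; set of 1 now {0, 1, 2, 3, 5, 6, 7, 8, 9, 10, 11, 12, 13}
Step 23: union(14, 9) -> merged; set of 14 now {0, 1, 2, 3, 5, 6, 7, 8, 9, 10, 11, 12, 13, 14}
Set of 0: {0, 1, 2, 3, 5, 6, 7, 8, 9, 10, 11, 12, 13, 14}; 4 is not a member.

Answer: no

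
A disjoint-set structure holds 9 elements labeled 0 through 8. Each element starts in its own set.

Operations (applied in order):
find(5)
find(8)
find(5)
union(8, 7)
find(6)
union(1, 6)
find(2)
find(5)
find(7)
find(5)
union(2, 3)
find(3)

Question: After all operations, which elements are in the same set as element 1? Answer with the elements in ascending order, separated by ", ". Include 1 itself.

Step 1: find(5) -> no change; set of 5 is {5}
Step 2: find(8) -> no change; set of 8 is {8}
Step 3: find(5) -> no change; set of 5 is {5}
Step 4: union(8, 7) -> merged; set of 8 now {7, 8}
Step 5: find(6) -> no change; set of 6 is {6}
Step 6: union(1, 6) -> merged; set of 1 now {1, 6}
Step 7: find(2) -> no change; set of 2 is {2}
Step 8: find(5) -> no change; set of 5 is {5}
Step 9: find(7) -> no change; set of 7 is {7, 8}
Step 10: find(5) -> no change; set of 5 is {5}
Step 11: union(2, 3) -> merged; set of 2 now {2, 3}
Step 12: find(3) -> no change; set of 3 is {2, 3}
Component of 1: {1, 6}

Answer: 1, 6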